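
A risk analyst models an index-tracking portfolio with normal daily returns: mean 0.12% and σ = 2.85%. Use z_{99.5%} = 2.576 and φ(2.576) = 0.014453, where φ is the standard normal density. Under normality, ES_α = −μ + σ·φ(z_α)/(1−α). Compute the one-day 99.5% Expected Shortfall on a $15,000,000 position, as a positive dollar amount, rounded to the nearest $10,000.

Tail multiplier: φ(z)/(1−α) = 0.014453 / 0.005 = 2.891.
ES = −(0.12%) + 2.85% × 2.891 = 8.119%.
On $15,000,000: 0.08119 × $15,000,000 = $1,217,850.

$1,220,000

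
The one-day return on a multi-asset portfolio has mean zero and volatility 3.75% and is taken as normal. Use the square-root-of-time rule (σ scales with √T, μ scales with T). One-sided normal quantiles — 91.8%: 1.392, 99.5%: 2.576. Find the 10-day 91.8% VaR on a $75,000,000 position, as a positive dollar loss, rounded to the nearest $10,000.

σ_{10d} = 3.75% × √10 = 11.859%.
VaR = 1.392 × 11.859% = 16.508%.
On $75,000,000: 0.16508 × $75,000,000 = $12,381,000.

$12,380,000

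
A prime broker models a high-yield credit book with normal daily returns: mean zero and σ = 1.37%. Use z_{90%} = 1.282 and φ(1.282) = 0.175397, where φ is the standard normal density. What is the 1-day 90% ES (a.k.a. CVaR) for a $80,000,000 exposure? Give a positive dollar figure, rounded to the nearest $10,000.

$1,920,000

Tail multiplier: φ(z)/(1−α) = 0.175397 / 0.1 = 1.754.
ES = 1.37% × 1.754 = 2.403%.
On $80,000,000: 0.02403 × $80,000,000 = $1,922,400.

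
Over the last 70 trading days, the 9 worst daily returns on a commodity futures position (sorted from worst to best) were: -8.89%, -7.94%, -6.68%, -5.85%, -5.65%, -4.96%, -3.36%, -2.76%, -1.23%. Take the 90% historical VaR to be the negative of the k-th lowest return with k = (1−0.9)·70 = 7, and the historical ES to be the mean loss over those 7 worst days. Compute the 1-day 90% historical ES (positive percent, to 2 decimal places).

The 7 worst returns sum to -43.33%.
ES = −(-43.33%) / 7 = 6.19%.

6.19%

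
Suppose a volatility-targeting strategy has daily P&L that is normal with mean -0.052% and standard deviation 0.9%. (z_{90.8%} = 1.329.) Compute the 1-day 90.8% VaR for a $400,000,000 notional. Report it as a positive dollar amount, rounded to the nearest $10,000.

VaR = −μ + z·σ = −(-0.052%) + 1.329 × 0.9% = 1.248%.
On $400,000,000: 0.01248 × $400,000,000 = $4,992,000.

$4,990,000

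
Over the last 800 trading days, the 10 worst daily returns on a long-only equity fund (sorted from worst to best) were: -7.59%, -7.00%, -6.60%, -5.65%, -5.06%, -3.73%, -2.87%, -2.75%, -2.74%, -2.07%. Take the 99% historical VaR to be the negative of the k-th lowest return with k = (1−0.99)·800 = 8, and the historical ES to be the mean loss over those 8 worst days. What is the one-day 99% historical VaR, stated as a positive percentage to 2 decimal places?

2.75%

k = 8; the 8th lowest return is -2.75%, so VaR = 2.75%.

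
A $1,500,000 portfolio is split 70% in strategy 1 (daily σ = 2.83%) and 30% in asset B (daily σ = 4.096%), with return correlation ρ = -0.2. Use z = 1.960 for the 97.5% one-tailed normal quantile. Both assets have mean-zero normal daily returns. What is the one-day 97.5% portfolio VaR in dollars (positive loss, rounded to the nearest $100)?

$62,100

σ_p² = 0.7²·2.83² + 0.3²·4.096² + 2·-0.2·0.7·0.3·2.83·4.096 = 4.4606 (%²).
σ_p = √4.4606 = 2.112%.
VaR = 1.960 × 2.112% = 4.140%; on $1,500,000 that is $62,100.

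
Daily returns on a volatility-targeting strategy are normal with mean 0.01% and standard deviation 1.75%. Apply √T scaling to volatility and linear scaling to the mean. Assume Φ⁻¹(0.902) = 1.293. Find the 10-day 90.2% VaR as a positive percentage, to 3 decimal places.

7.055%

σ_{10d} = 1.75% × √10 = 5.534%; μ_{10d} = 10 × 0.01% = 0.100%.
VaR = −(0.100%) + 1.293 × 5.534% = 7.055%.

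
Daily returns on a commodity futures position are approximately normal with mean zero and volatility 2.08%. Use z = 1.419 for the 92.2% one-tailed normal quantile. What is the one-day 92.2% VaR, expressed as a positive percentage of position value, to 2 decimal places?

2.95%

VaR = z·σ = 1.419 × 2.08% = 2.952%.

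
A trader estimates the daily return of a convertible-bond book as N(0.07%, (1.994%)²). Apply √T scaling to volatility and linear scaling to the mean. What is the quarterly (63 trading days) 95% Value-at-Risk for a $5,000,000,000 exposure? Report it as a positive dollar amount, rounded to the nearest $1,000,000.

At 95%, z = 1.645.
σ_{63d} = 1.994% × √63 = 15.827%; μ_{63d} = 63 × 0.07% = 4.410%.
VaR = −(4.410%) + 1.645 × 15.827% = 21.625%.
On $5,000,000,000: 0.21625 × $5,000,000,000 = $1,081,250,000.

$1,081,000,000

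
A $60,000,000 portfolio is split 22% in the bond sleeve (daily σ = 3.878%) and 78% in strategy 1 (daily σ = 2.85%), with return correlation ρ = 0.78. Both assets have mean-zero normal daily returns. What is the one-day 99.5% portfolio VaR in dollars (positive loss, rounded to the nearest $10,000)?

$4,540,000

σ_p² = 0.22²·3.878² + 0.78²·2.85² + 2·0.78·0.22·0.78·3.878·2.85 = 8.6283 (%²).
σ_p = √8.6283 = 2.937%.
At 99.5%, z = 2.576.
VaR = 2.576 × 2.937% = 7.566%; on $60,000,000 that is $4,539,600.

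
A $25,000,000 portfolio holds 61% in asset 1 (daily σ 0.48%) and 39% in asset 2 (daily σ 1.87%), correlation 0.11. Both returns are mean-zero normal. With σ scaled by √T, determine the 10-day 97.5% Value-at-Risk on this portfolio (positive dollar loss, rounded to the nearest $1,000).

σ_p = √(0.61²·0.48² + 0.39²·1.87² + 2·0.11·0.61·0.39·0.48·1.87) = 0.815%.
σ_{10d} = 0.815% × √10 = 2.577%.
z(97.5%) = 1.960.
VaR = 1.960 × 2.577% = 5.051%; on $25,000,000 that is $1,262,750.

$1,263,000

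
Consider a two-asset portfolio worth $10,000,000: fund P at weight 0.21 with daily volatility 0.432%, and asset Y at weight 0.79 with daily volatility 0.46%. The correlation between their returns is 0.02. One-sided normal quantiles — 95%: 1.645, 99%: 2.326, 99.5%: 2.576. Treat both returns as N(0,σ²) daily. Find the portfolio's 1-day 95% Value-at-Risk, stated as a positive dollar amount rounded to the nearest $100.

σ_p² = 0.21²·0.432² + 0.79²·0.46² + 2·0.02·0.21·0.79·0.432·0.46 = 0.1416 (%²).
σ_p = √0.1416 = 0.376%.
VaR = 1.645 × 0.376% = 0.619%; on $10,000,000 that is $61,900.

$61,900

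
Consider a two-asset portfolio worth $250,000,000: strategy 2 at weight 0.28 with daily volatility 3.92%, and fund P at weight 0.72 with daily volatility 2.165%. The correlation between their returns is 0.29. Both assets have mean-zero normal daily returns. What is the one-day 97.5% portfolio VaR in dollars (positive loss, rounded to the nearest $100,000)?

$10,500,000

σ_p² = 0.28²·3.92² + 0.72²·2.165² + 2·0.29·0.28·0.72·3.92·2.165 = 4.6269 (%²).
σ_p = √4.6269 = 2.151%.
At 97.5%, z = 1.960.
VaR = 1.960 × 2.151% = 4.216%; on $250,000,000 that is $10,540,000.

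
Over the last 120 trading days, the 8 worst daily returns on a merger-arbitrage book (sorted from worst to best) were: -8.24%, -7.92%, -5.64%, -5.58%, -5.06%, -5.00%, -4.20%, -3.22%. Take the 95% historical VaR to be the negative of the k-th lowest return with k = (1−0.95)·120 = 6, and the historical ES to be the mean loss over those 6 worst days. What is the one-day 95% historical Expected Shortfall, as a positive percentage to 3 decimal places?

The 6 worst returns sum to -37.44%.
ES = −(-37.44%) / 6 = 6.24% ≈ 6.240%.

6.240%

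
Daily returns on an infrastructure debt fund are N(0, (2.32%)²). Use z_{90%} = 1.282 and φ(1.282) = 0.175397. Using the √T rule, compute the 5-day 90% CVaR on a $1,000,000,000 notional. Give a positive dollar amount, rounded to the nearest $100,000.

$91,000,000

σ_{5d} = 2.32% × √5 = 5.188%.
ES multiplier = φ(z)/(1−α) = 0.175397/0.1 = 1.754.
ES = 5.188% × 1.754 = 9.100%; on $1,000,000,000: $91,000,000.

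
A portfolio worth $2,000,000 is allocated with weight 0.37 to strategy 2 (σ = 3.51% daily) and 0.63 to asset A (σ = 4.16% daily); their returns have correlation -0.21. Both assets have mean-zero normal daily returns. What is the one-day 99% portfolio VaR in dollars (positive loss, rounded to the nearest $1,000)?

$124,000

σ_p² = 0.37²·3.51² + 0.63²·4.16² + 2·-0.21·0.37·0.63·3.51·4.16 = 7.1257 (%²).
σ_p = √7.1257 = 2.669%.
At 99%, z = 2.326.
VaR = 2.326 × 2.669% = 6.208%; on $2,000,000 that is $124,160.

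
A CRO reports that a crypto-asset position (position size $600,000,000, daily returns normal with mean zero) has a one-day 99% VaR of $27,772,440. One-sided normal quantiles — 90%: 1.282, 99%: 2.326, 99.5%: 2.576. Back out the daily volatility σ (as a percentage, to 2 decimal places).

1.99%

VaR as a fraction: $27,772,440 / $600,000,000 = 4.629%.
σ = VaR / z = 4.629% / 2.326 = 1.990%.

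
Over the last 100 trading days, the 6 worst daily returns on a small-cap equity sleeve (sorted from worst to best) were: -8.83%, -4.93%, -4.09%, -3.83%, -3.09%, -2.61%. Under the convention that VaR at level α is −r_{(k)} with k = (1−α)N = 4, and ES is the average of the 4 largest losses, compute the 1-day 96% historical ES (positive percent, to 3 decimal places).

The 4 worst returns sum to -21.68%.
ES = −(-21.68%) / 4 = 5.42% ≈ 5.420%.

5.420%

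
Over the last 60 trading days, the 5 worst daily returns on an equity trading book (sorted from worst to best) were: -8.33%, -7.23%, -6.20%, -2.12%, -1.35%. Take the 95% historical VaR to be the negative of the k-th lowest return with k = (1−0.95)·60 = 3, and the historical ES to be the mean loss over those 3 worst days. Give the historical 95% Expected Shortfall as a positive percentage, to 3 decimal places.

The 3 worst returns sum to -21.76%.
ES = −(-21.76%) / 3 = 7.2533…% ≈ 7.253%.

7.253%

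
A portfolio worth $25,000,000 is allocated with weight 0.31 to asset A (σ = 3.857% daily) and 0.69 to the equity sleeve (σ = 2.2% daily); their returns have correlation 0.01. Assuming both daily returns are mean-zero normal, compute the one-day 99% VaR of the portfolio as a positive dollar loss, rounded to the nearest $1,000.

σ_p² = 0.31²·3.857² + 0.69²·2.2² + 2·0.01·0.31·0.69·3.857·2.2 = 3.7703 (%²).
σ_p = √3.7703 = 1.942%.
At 99%, z = 2.326.
VaR = 2.326 × 1.942% = 4.517%; on $25,000,000 that is $1,129,250.

$1,129,000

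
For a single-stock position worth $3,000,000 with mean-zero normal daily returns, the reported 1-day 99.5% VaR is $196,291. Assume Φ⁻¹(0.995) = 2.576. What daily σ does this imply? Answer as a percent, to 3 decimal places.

VaR as a fraction: $196,291 / $3,000,000 = 6.543%.
σ = VaR / z = 6.543% / 2.576 = 2.540%.

2.540%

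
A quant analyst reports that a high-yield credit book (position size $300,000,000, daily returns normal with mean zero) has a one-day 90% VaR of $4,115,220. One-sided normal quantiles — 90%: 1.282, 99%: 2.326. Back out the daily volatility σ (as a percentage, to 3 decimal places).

1.070%

VaR as a fraction: $4,115,220 / $300,000,000 = 1.372%.
σ = VaR / z = 1.372% / 1.282 = 1.070%.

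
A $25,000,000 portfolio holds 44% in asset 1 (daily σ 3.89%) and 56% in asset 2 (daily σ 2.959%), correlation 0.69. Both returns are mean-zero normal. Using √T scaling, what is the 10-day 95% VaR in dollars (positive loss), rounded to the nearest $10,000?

σ_p = √(0.44²·3.89² + 0.56²·2.959² + 2·0.69·0.44·0.56·3.89·2.959) = 3.097%.
σ_{10d} = 3.097% × √10 = 9.794%.
z(95%) = 1.645.
VaR = 1.645 × 9.794% = 16.111%; on $25,000,000 that is $4,027,750.

$4,030,000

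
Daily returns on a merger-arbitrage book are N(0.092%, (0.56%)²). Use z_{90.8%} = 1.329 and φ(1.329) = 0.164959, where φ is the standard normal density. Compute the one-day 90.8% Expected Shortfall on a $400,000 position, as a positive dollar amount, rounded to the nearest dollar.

$3,648

Tail multiplier: φ(z)/(1−α) = 0.164959 / 0.092 = 1.793.
ES = −(0.092%) + 0.56% × 1.793 = 0.912%.
On $400,000: 0.00912 × $400,000 = $3,648.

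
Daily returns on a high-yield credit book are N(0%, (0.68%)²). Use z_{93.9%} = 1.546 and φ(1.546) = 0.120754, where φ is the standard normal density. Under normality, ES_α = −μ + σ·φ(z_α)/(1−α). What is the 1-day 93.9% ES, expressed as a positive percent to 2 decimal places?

Tail multiplier: φ(z)/(1−α) = 0.120754 / 0.061 = 1.980.
ES = 0.68% × 1.980 = 1.346%.

1.35%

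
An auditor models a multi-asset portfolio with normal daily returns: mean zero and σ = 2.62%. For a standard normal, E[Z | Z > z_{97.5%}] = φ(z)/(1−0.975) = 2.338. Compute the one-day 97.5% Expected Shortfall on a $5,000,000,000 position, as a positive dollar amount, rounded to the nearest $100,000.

$306,300,000

ES = 2.62% × 2.338 = 6.126%.
On $5,000,000,000: 0.06126 × $5,000,000,000 = $306,300,000.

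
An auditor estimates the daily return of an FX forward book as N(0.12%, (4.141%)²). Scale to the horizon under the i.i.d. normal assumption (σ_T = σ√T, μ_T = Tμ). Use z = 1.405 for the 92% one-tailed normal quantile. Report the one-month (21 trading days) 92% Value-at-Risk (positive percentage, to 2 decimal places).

σ_{21d} = 4.141% × √21 = 18.976%; μ_{21d} = 21 × 0.12% = 2.520%.
VaR = −(2.520%) + 1.405 × 18.976% = 24.141%.

24.14%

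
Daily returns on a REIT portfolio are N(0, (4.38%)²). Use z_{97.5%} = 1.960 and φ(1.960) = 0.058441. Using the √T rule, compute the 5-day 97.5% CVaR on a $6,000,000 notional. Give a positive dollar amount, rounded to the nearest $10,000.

σ_{5d} = 4.38% × √5 = 9.794%.
ES multiplier = φ(z)/(1−α) = 0.058441/0.025 = 2.338.
ES = 9.794% × 2.338 = 22.898%; on $6,000,000: $1,373,880.

$1,370,000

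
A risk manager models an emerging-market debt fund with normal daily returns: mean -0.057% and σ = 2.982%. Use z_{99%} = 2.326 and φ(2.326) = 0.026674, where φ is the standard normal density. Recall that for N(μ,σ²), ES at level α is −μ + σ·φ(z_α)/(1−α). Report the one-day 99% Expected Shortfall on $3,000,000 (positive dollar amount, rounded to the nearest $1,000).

Tail multiplier: φ(z)/(1−α) = 0.026674 / 0.01 = 2.667.
ES = −(-0.057%) + 2.982% × 2.667 = 8.010%.
On $3,000,000: 0.08010 × $3,000,000 = $240,300.

$240,000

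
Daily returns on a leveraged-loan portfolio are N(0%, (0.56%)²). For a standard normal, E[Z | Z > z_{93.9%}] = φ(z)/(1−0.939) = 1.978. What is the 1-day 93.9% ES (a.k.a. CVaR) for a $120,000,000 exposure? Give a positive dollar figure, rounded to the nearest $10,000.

ES = 0.56% × 1.978 = 1.108%.
On $120,000,000: 0.01108 × $120,000,000 = $1,329,600.

$1,330,000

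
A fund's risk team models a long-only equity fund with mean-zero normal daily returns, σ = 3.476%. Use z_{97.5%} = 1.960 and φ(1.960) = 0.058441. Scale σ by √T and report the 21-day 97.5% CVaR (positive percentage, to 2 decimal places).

37.24%

σ_{21d} = 3.476% × √21 = 15.929%.
ES multiplier = φ(z)/(1−α) = 0.058441/0.025 = 2.338.
ES = 15.929% × 2.338 = 37.242%.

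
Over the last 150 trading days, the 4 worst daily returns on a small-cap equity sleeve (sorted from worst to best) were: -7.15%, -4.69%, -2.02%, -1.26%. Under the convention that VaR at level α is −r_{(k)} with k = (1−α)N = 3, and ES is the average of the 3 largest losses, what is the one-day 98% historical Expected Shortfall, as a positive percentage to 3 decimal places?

The 3 worst returns sum to -13.86%.
ES = −(-13.86%) / 3 = 4.62% ≈ 4.620%.

4.620%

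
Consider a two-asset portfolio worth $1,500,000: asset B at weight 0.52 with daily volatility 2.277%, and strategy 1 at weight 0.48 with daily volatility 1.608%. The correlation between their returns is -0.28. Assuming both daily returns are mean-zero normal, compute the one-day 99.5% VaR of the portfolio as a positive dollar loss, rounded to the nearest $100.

$47,100

σ_p² = 0.52²·2.277² + 0.48²·1.608² + 2·-0.28·0.52·0.48·2.277·1.608 = 1.4859 (%²).
σ_p = √1.4859 = 1.219%.
At 99.5%, z = 2.576.
VaR = 2.576 × 1.219% = 3.140%; on $1,500,000 that is $47,100.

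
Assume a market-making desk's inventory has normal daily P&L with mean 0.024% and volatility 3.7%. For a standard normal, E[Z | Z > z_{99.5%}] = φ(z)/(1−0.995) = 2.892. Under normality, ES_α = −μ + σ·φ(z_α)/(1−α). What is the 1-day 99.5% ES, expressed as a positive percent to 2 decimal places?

ES = −(0.024%) + 3.7% × 2.892 = 10.676%.

10.68%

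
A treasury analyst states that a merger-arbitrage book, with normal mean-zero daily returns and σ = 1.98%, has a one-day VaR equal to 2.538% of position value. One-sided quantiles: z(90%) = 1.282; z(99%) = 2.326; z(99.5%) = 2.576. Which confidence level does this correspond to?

Implied z = VaR/σ = 2.538 / 1.98 = 1.282.
This matches z(90%) = 1.282.

90%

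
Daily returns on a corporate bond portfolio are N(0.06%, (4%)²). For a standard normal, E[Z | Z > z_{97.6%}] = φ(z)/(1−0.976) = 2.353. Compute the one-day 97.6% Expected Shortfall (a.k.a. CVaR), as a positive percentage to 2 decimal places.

9.35%

ES = −(0.06%) + 4% × 2.353 = 9.352%.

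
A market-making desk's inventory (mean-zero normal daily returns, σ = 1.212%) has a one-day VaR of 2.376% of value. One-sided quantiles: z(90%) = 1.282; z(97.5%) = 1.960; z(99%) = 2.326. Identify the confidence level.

97.5%

Implied z = VaR/σ = 2.376 / 1.212 = 1.960.
This matches z(97.5%) = 1.960.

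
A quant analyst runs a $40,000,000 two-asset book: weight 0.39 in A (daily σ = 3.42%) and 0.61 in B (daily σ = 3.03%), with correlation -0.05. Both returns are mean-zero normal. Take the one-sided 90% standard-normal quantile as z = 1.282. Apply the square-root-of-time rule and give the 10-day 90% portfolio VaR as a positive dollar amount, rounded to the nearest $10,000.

$3,610,000

σ_p = √(0.39²·3.42² + 0.61²·3.03² + 2·-0.05·0.39·0.61·3.42·3.03) = 2.225%.
σ_{10d} = 2.225% × √10 = 7.036%.
VaR = 1.282 × 7.036% = 9.020%; on $40,000,000 that is $3,608,000.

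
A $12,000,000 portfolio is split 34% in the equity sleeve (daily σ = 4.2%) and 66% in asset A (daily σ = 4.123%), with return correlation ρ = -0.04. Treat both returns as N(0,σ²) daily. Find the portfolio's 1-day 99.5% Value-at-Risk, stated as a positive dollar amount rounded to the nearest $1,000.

σ_p² = 0.34²·4.2² + 0.66²·4.123² + 2·-0.04·0.34·0.66·4.2·4.123 = 9.1331 (%²).
σ_p = √9.1331 = 3.022%.
At 99.5%, z = 2.576.
VaR = 2.576 × 3.022% = 7.785%; on $12,000,000 that is $934,200.

$934,000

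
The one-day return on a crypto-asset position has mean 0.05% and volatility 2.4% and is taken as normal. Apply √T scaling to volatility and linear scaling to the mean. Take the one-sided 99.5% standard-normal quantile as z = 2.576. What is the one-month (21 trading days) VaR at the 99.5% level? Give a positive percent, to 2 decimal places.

σ_{21d} = 2.4% × √21 = 10.998%; μ_{21d} = 21 × 0.05% = 1.050%.
VaR = −(1.050%) + 2.576 × 10.998% = 27.281%.

27.28%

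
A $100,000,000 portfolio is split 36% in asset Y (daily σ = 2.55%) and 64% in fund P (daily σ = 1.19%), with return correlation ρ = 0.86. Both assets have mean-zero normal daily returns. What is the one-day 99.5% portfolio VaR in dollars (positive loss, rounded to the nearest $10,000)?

$4,170,000

σ_p² = 0.36²·2.55² + 0.64²·1.19² + 2·0.86·0.36·0.64·2.55·1.19 = 2.6253 (%²).
σ_p = √2.6253 = 1.620%.
At 99.5%, z = 2.576.
VaR = 2.576 × 1.620% = 4.173%; on $100,000,000 that is $4,173,000.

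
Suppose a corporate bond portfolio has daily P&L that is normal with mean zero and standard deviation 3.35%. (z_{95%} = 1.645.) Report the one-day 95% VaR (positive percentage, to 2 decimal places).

5.51%

VaR = z·σ = 1.645 × 3.35% = 5.511%.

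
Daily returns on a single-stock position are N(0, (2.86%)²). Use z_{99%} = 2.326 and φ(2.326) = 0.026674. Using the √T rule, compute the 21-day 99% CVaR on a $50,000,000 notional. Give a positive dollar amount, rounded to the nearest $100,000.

σ_{21d} = 2.86% × √21 = 13.106%.
ES multiplier = φ(z)/(1−α) = 0.026674/0.01 = 2.667.
ES = 13.106% × 2.667 = 34.954%; on $50,000,000: $17,477,000.

$17,500,000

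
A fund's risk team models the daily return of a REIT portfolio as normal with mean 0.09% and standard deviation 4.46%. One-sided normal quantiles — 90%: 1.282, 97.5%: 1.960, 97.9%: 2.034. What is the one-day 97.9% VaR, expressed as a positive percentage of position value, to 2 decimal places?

VaR = −μ + z·σ = −(0.09%) + 2.034 × 4.46% = 8.982%.

8.98%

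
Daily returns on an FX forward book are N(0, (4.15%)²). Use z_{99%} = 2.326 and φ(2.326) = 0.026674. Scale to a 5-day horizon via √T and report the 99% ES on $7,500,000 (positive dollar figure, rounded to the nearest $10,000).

$1,860,000

σ_{5d} = 4.15% × √5 = 9.280%.
ES multiplier = φ(z)/(1−α) = 0.026674/0.01 = 2.667.
ES = 9.280% × 2.667 = 24.750%; on $7,500,000: $1,856,250.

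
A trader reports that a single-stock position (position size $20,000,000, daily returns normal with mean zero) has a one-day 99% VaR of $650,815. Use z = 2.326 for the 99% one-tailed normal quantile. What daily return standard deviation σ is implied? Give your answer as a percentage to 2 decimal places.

1.40%

VaR as a fraction: $650,815 / $20,000,000 = 3.254%.
σ = VaR / z = 3.254% / 2.326 = 1.399%.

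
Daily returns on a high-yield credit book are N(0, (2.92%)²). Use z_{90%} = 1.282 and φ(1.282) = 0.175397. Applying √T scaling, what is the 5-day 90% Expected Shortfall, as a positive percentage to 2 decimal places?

σ_{5d} = 2.92% × √5 = 6.529%.
ES multiplier = φ(z)/(1−α) = 0.175397/0.1 = 1.754.
ES = 6.529% × 1.754 = 11.452%.

11.45%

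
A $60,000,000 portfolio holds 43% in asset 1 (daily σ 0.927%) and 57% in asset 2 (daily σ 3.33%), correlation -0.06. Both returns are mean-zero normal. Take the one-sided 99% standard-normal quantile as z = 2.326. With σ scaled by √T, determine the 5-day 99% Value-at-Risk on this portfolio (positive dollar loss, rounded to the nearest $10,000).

σ_p = √(0.43²·0.927² + 0.57²·3.33² + 2·-0.06·0.43·0.57·0.927·3.33) = 1.916%.
σ_{5d} = 1.916% × √5 = 4.284%.
VaR = 2.326 × 4.284% = 9.965%; on $60,000,000 that is $5,979,000.

$5,980,000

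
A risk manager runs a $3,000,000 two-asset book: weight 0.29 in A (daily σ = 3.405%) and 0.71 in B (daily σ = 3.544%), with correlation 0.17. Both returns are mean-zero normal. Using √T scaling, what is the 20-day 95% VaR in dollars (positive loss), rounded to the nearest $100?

$630,100

σ_p = √(0.29²·3.405² + 0.71²·3.544² + 2·0.17·0.29·0.71·3.405·3.544) = 2.855%.
σ_{20d} = 2.855% × √20 = 12.768%.
z(95%) = 1.645.
VaR = 1.645 × 12.768% = 21.003%; on $3,000,000 that is $630,090.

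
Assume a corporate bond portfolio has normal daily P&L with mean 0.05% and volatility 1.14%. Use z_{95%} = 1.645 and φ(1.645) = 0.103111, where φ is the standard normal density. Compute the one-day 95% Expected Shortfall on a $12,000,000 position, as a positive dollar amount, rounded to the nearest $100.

Tail multiplier: φ(z)/(1−α) = 0.103111 / 0.05 = 2.062.
ES = −(0.05%) + 1.14% × 2.062 = 2.301%.
On $12,000,000: 0.02301 × $12,000,000 = $276,120.

$276,100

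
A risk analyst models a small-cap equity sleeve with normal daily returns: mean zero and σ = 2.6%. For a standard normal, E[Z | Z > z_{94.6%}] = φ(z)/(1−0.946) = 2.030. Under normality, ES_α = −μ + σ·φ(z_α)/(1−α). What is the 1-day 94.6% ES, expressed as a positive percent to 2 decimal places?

ES = 2.6% × 2.030 = 5.278%.

5.28%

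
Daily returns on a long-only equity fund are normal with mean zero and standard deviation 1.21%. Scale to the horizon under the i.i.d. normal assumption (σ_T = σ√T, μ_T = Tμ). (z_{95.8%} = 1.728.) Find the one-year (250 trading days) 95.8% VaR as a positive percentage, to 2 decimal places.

σ_{250d} = 1.21% × √250 = 19.132%.
VaR = 1.728 × 19.132% = 33.060%.

33.06%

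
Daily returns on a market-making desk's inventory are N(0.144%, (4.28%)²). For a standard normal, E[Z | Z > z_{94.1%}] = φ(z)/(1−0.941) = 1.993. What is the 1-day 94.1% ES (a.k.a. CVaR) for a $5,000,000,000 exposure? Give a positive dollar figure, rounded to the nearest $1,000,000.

ES = −(0.144%) + 4.28% × 1.993 = 8.386%.
On $5,000,000,000: 0.08386 × $5,000,000,000 = $419,300,000.

$419,000,000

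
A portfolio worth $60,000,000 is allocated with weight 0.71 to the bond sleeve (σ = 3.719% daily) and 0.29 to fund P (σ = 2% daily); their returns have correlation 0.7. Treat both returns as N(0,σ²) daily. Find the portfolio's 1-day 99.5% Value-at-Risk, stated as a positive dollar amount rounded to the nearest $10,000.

$4,750,000

σ_p² = 0.71²·3.719² + 0.29²·2² + 2·0.7·0.71·0.29·3.719·2 = 9.4527 (%²).
σ_p = √9.4527 = 3.075%.
At 99.5%, z = 2.576.
VaR = 2.576 × 3.075% = 7.921%; on $60,000,000 that is $4,752,600.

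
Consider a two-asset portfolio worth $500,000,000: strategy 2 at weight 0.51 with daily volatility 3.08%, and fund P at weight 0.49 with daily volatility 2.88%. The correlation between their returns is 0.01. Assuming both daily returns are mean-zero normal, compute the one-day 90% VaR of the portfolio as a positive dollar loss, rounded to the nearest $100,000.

σ_p² = 0.51²·3.08² + 0.49²·2.88² + 2·0.01·0.51·0.49·3.08·2.88 = 4.5032 (%²).
σ_p = √4.5032 = 2.122%.
At 90%, z = 1.282.
VaR = 1.282 × 2.122% = 2.720%; on $500,000,000 that is $13,600,000.

$13,600,000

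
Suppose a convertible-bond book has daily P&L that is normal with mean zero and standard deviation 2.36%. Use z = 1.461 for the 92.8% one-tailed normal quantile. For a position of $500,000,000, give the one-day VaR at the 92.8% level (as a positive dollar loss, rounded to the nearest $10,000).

VaR = z·σ = 1.461 × 2.36% = 3.448%.
On $500,000,000: 0.03448 × $500,000,000 = $17,240,000.

$17,240,000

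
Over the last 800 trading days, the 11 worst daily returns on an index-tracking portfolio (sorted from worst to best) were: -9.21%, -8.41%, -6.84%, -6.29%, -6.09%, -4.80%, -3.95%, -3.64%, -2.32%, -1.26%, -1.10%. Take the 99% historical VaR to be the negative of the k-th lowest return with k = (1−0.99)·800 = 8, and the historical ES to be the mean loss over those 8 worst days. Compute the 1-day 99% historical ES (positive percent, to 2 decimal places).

The 8 worst returns sum to -49.23%.
ES = −(-49.23%) / 8 = 6.15375% ≈ 6.15%.

6.15%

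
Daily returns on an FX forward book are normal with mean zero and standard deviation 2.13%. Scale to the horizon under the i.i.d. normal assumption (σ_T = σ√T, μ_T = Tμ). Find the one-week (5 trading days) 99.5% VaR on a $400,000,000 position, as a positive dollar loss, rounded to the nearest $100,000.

$49,100,000

At 99.5%, z = 2.576.
σ_{5d} = 2.13% × √5 = 4.763%.
VaR = 2.576 × 4.763% = 12.269%.
On $400,000,000: 0.12269 × $400,000,000 = $49,076,000.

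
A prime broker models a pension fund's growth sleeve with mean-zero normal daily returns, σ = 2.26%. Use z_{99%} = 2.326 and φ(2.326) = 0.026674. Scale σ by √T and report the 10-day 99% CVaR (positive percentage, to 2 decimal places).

σ_{10d} = 2.26% × √10 = 7.147%.
ES multiplier = φ(z)/(1−α) = 0.026674/0.01 = 2.667.
ES = 7.147% × 2.667 = 19.061%.

19.06%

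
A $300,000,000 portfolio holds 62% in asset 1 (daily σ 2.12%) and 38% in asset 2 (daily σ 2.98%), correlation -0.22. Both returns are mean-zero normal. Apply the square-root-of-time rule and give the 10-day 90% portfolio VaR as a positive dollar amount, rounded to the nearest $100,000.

σ_p = √(0.62²·2.12² + 0.38²·2.98² + 2·-0.22·0.62·0.38·2.12·2.98) = 1.535%.
σ_{10d} = 1.535% × √10 = 4.854%.
z(90%) = 1.282.
VaR = 1.282 × 4.854% = 6.223%; on $300,000,000 that is $18,669,000.

$18,700,000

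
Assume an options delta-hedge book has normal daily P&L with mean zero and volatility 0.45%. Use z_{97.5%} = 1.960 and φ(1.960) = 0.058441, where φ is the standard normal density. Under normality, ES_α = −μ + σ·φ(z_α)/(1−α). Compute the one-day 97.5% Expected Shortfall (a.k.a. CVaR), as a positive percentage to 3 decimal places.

Tail multiplier: φ(z)/(1−α) = 0.058441 / 0.025 = 2.338.
ES = 0.45% × 2.338 = 1.052%.

1.052%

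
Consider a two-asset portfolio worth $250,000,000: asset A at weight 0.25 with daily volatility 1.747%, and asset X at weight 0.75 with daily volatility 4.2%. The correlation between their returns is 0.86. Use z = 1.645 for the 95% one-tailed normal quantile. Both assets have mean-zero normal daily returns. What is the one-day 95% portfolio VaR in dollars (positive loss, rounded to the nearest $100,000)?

σ_p² = 0.25²·1.747² + 0.75²·4.2² + 2·0.86·0.25·0.75·1.747·4.2 = 12.4796 (%²).
σ_p = √12.4796 = 3.533%.
VaR = 1.645 × 3.533% = 5.812%; on $250,000,000 that is $14,530,000.

$14,500,000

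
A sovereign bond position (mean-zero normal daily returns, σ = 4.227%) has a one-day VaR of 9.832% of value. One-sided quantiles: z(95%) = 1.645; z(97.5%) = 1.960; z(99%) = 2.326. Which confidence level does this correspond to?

99%

Implied z = VaR/σ = 9.832 / 4.227 = 2.326.
This matches z(99%) = 2.326.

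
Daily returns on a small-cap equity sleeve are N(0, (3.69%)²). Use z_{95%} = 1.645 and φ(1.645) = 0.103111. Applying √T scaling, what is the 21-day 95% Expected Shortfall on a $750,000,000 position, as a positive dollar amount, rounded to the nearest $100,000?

$261,500,000

σ_{21d} = 3.69% × √21 = 16.910%.
ES multiplier = φ(z)/(1−α) = 0.103111/0.05 = 2.062.
ES = 16.910% × 2.062 = 34.868%; on $750,000,000: $261,510,000.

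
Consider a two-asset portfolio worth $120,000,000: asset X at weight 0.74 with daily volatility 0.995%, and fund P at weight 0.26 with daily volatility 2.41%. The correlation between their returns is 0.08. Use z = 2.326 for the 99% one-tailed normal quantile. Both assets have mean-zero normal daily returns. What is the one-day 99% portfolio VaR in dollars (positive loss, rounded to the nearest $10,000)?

$2,800,000

σ_p² = 0.74²·0.995² + 0.26²·2.41² + 2·0.08·0.74·0.26·0.995·2.41 = 1.0086 (%²).
σ_p = √1.0086 = 1.004%.
VaR = 2.326 × 1.004% = 2.335%; on $120,000,000 that is $2,802,000.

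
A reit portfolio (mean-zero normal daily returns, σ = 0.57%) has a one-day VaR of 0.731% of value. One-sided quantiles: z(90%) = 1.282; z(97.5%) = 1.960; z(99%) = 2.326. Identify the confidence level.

Implied z = VaR/σ = 0.731 / 0.57 = 1.282.
This matches z(90%) = 1.282.

90%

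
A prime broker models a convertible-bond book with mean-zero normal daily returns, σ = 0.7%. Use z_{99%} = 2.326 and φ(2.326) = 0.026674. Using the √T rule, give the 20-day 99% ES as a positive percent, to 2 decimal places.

σ_{20d} = 0.7% × √20 = 3.130%.
ES multiplier = φ(z)/(1−α) = 0.026674/0.01 = 2.667.
ES = 3.130% × 2.667 = 8.348%.

8.35%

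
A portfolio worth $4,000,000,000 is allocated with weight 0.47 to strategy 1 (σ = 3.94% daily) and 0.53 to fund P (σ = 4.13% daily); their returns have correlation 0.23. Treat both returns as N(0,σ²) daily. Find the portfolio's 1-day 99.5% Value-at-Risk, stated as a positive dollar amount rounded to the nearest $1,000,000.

$327,000,000

σ_p² = 0.47²·3.94² + 0.53²·4.13² + 2·0.23·0.47·0.53·3.94·4.13 = 10.0850 (%²).
σ_p = √10.0850 = 3.176%.
At 99.5%, z = 2.576.
VaR = 2.576 × 3.176% = 8.181%; on $4,000,000,000 that is $327,240,000.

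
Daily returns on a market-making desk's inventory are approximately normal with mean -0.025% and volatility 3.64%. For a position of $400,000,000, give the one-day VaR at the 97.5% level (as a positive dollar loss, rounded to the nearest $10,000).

At 97.5% one-sided, z = 1.960.
VaR = −μ + z·σ = −(-0.025%) + 1.960 × 3.64% = 7.159%.
On $400,000,000: 0.07159 × $400,000,000 = $28,636,000.

$28,640,000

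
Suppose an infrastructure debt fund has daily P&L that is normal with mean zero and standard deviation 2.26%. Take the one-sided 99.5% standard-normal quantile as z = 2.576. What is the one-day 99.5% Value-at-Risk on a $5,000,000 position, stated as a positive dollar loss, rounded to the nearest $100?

$291,100

VaR = z·σ = 2.576 × 2.26% = 5.822%.
On $5,000,000: 0.05822 × $5,000,000 = $291,100.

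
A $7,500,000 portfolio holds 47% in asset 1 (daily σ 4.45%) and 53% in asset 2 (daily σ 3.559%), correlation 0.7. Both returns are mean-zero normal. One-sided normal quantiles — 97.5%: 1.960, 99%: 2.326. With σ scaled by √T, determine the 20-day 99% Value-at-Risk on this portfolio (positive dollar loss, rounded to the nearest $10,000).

σ_p = √(0.47²·4.45² + 0.53²·3.559² + 2·0.7·0.47·0.53·4.45·3.559) = 3.668%.
σ_{20d} = 3.668% × √20 = 16.404%.
VaR = 2.326 × 16.404% = 38.156%; on $7,500,000 that is $2,861,700.

$2,860,000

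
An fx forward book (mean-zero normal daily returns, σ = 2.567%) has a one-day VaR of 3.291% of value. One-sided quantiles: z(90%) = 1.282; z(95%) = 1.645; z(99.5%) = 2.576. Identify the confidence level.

Implied z = VaR/σ = 3.291 / 2.567 = 1.282.
This matches z(90%) = 1.282.

90%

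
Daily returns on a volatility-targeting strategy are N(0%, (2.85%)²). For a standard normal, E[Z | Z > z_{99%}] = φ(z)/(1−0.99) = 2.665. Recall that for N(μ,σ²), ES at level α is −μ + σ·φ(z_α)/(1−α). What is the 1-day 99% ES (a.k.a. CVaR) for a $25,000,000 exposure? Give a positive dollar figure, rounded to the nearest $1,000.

$1,899,000

ES = 2.85% × 2.665 = 7.595%.
On $25,000,000: 0.07595 × $25,000,000 = $1,898,750.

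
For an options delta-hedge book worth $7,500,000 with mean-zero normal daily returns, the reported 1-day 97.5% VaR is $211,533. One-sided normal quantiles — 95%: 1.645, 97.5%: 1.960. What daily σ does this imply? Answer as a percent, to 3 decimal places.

VaR as a fraction: $211,533 / $7,500,000 = 2.820%.
σ = VaR / z = 2.820% / 1.960 = 1.439%.

1.439%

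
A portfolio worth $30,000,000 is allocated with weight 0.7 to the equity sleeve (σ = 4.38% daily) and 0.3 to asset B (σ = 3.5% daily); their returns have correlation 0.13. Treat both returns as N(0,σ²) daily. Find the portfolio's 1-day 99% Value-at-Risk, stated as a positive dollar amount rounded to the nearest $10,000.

$2,350,000

σ_p² = 0.7²·4.38² + 0.3²·3.5² + 2·0.13·0.7·0.3·4.38·3.5 = 11.3399 (%²).
σ_p = √11.3399 = 3.367%.
At 99%, z = 2.326.
VaR = 2.326 × 3.367% = 7.832%; on $30,000,000 that is $2,349,600.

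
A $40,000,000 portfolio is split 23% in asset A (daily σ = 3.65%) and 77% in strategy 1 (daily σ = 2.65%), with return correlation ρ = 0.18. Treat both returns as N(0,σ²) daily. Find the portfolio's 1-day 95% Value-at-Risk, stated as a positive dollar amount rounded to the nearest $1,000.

σ_p² = 0.23²·3.65² + 0.77²·2.65² + 2·0.18·0.23·0.77·3.65·2.65 = 5.4851 (%²).
σ_p = √5.4851 = 2.342%.
At 95%, z = 1.645.
VaR = 1.645 × 2.342% = 3.853%; on $40,000,000 that is $1,541,200.

$1,541,000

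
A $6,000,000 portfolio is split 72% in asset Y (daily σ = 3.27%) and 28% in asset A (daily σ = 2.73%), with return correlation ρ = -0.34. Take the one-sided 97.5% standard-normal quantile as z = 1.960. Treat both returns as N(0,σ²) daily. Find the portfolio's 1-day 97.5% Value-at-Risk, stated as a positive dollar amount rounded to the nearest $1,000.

$260,000

σ_p² = 0.72²·3.27² + 0.28²·2.73² + 2·-0.34·0.72·0.28·3.27·2.73 = 4.9037 (%²).
σ_p = √4.9037 = 2.214%.
VaR = 1.960 × 2.214% = 4.339%; on $6,000,000 that is $260,340.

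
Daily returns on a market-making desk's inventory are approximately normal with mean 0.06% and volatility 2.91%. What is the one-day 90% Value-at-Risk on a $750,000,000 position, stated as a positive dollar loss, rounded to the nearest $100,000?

At 90% one-sided, z = 1.282.
VaR = −μ + z·σ = −(0.06%) + 1.282 × 2.91% = 3.671%.
On $750,000,000: 0.03671 × $750,000,000 = $27,532,500.

$27,500,000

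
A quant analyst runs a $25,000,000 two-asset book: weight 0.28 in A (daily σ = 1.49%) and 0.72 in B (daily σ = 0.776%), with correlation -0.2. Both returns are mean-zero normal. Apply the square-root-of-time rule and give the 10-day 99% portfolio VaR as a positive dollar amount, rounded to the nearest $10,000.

σ_p = √(0.28²·1.49² + 0.72²·0.776² + 2·-0.2·0.28·0.72·1.49·0.776) = 0.627%.
σ_{10d} = 0.627% × √10 = 1.983%.
z(99%) = 2.326.
VaR = 2.326 × 1.983% = 4.612%; on $25,000,000 that is $1,153,000.

$1,150,000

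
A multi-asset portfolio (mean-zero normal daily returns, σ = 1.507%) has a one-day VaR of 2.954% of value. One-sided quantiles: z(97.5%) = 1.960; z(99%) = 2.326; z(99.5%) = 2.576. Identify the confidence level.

Implied z = VaR/σ = 2.954 / 1.507 = 1.960.
This matches z(97.5%) = 1.960.

97.5%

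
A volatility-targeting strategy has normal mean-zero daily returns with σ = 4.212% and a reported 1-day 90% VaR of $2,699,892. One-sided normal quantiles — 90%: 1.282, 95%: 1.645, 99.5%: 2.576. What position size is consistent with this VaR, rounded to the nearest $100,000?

$50,000,000

VaR as a fraction of value: z·σ = 1.282 × 4.212% = 5.39978%.
Position = $2,699,892 / 0.0539978 = $50,000,000.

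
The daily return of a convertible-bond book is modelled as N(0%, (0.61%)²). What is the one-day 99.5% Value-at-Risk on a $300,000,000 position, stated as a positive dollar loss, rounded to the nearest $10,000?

$4,710,000

At 99.5% one-sided, z = 2.576.
VaR = z·σ = 2.576 × 0.61% = 1.571%.
On $300,000,000: 0.01571 × $300,000,000 = $4,713,000.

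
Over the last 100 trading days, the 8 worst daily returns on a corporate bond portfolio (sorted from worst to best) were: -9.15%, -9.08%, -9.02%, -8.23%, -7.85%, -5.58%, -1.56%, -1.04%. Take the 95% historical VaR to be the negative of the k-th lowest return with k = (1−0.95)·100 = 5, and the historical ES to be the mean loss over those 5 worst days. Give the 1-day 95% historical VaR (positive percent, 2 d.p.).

k = 5; the 5th lowest return is -7.85%, so VaR = 7.85%.

7.85%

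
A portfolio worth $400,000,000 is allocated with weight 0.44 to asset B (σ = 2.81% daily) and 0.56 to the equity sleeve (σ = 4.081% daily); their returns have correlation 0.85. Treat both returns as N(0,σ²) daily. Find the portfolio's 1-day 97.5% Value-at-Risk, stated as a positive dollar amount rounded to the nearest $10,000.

σ_p² = 0.44²·2.81² + 0.56²·4.081² + 2·0.85·0.44·0.56·2.81·4.081 = 11.5551 (%²).
σ_p = √11.5551 = 3.399%.
At 97.5%, z = 1.960.
VaR = 1.960 × 3.399% = 6.662%; on $400,000,000 that is $26,648,000.

$26,650,000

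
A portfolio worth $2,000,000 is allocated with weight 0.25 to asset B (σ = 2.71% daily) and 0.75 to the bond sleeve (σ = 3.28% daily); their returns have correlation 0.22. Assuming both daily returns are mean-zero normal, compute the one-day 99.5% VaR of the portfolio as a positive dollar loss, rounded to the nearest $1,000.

$139,000

σ_p² = 0.25²·2.71² + 0.75²·3.28² + 2·0.22·0.25·0.75·2.71·3.28 = 7.2439 (%²).
σ_p = √7.2439 = 2.691%.
At 99.5%, z = 2.576.
VaR = 2.576 × 2.691% = 6.932%; on $2,000,000 that is $138,640.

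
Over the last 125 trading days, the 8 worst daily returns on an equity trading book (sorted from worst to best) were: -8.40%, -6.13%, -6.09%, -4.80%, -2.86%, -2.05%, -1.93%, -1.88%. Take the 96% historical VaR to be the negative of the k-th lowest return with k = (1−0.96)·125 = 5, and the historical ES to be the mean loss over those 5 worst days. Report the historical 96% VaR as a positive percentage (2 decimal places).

k = 5; the 5th lowest return is -2.86%, so VaR = 2.86%.

2.86%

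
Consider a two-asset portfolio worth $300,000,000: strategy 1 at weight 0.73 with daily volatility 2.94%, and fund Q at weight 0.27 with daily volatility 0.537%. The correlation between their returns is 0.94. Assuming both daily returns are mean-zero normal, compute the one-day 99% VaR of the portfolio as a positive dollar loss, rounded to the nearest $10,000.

σ_p² = 0.73²·2.94² + 0.27²·0.537² + 2·0.94·0.73·0.27·2.94·0.537 = 5.2122 (%²).
σ_p = √5.2122 = 2.283%.
At 99%, z = 2.326.
VaR = 2.326 × 2.283% = 5.310%; on $300,000,000 that is $15,930,000.

$15,930,000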